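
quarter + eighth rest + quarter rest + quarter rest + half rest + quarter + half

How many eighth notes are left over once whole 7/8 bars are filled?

One bar of 7/8 = 7 eighth notes.
In eighth notes: quarter = 2; eighth rest = 1; quarter rest = 2; quarter rest = 2; half rest = 4; quarter = 2; half = 4.
Adding: 2 + 1 + 2 + 2 + 4 + 2 + 4 = 17.
17 ÷ 7 = 2 complete bars with 3 eighth notes remaining.

3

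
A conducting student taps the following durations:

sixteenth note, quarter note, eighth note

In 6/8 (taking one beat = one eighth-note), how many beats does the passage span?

3.5

One eighth-note beat = 2 sixteenth notes.
Express everything in sixteenth notes: sixteenth note = 1; quarter note = 4; eighth note = 2.
Total: 1 + 4 + 2 = 7.
7 ÷ 2 = 3.5 beats.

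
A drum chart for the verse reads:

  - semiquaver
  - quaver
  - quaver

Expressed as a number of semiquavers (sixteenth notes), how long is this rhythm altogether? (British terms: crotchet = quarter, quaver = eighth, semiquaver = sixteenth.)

5

Express everything in sixteenth notes: semiquaver = 1; quaver = 2; quaver = 2.
Sum: 1 + 2 + 2 = 5 sixteenth notes.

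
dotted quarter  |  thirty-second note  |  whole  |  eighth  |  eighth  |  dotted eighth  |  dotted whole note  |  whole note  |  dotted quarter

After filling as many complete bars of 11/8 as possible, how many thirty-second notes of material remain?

One bar of 11/8 = 44 thirty-second notes.
Convert each value to thirty-second notes: dotted quarter = 12; thirty-second note = 1; whole = 32; eighth = 4; eighth = 4; dotted eighth = 6; dotted whole note = 48; whole note = 32; dotted quarter = 12.
Altogether 12 + 1 + 32 + 4 + 4 + 6 + 48 + 32 + 12 = 151.
151 ÷ 44 = 3 complete bars with 19 thirty-second notes remaining.

19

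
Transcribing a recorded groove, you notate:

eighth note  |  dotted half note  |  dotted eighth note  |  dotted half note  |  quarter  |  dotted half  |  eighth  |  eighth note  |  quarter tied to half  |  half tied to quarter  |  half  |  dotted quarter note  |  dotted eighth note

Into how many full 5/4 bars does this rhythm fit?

One bar of 5/4 = 20 sixteenth notes.
Working in sixteenth notes: eighth note = 2; dotted half note = 12; dotted eighth note = 3; dotted half note = 12; quarter = 4; dotted half = 12; eighth = 2; eighth note = 2; quarter tied to half (quarter + half) = 12; half tied to quarter (half + quarter) = 12; half = 8; dotted quarter note = 6; dotted eighth note = 3.
Adding: 2 + 12 + 3 + 12 + 4 + 12 + 2 + 2 + 12 + 12 + 8 + 6 + 3 = 90.
90 ÷ 20 = 4 complete bars with 10 left over.

4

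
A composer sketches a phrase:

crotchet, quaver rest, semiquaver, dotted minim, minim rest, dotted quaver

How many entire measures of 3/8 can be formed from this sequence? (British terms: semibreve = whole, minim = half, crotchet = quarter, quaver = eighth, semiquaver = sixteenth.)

One bar of 3/8 = 6 sixteenth notes.
Each duration in sixteenth notes: crotchet = 4; quaver rest = 2; semiquaver = 1; dotted minim = 12; minim rest = 8; dotted quaver = 3.
Altogether 4 + 2 + 1 + 12 + 8 + 3 = 30.
30 ÷ 6 = 5 complete bars with 0 left over.

5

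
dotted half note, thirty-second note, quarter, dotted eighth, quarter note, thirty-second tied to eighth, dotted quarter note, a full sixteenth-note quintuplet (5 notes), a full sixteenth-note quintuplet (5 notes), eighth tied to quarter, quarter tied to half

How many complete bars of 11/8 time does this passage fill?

One bar of 11/8 = 44 thirty-second notes.
In thirty-second notes: dotted half note = 24; thirty-second note = 1; quarter = 8; dotted eighth = 6; quarter note = 8; thirty-second tied to eighth (thirty-second + eighth) = 5; dotted quarter note = 12; a full sixteenth-note quintuplet (5 notes) (five quintuplet sixteenths span one quarter) = 8; a full sixteenth-note quintuplet (5 notes) (five quintuplet sixteenths span one quarter) = 8; eighth tied to quarter (eighth + quarter) = 12; quarter tied to half (quarter + half) = 24.
Total: 24 + 1 + 8 + 6 + 8 + 5 + 12 + 8 + 8 + 12 + 24 = 116.
116 ÷ 44 = 2 complete bars with 28 left over.

2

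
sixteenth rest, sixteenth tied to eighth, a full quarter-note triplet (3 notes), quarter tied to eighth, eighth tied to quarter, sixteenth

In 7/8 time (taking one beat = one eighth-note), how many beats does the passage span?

12.5

One eighth-note beat = 2 sixteenth notes.
Convert each value to sixteenth notes: sixteenth rest = 1; sixteenth tied to eighth (sixteenth + eighth) = 3; a full quarter-note triplet (3 notes) (three triplet quarters span one half) = 8; quarter tied to eighth (quarter + eighth) = 6; eighth tied to quarter (eighth + quarter) = 6; sixteenth = 1.
Adding: 1 + 3 + 8 + 6 + 6 + 1 = 25.
25 ÷ 2 = 12.5 beats.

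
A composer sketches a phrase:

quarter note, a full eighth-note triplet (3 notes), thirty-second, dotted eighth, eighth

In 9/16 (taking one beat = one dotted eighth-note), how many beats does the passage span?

One dotted eighth-note beat = 6 thirty-second notes.
Convert each value to thirty-second notes: quarter note = 8; a full eighth-note triplet (3 notes) (three triplet eighths span one quarter) = 8; thirty-second = 1; dotted eighth = 6; eighth = 4.
Sum: 8 + 8 + 1 + 6 + 4 = 27.
27 ÷ 6 = 4.5 beats.

4.5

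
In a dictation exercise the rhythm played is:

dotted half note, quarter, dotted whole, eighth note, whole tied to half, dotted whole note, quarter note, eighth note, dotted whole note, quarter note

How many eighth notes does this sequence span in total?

Express everything in eighth notes: dotted half note = 6; quarter = 2; dotted whole = 12; eighth note = 1; whole tied to half (whole + half) = 12; dotted whole note = 12; quarter note = 2; eighth note = 1; dotted whole note = 12; quarter note = 2.
Altogether 6 + 2 + 12 + 1 + 12 + 12 + 2 + 1 + 12 + 2 = 62 eighth notes.

62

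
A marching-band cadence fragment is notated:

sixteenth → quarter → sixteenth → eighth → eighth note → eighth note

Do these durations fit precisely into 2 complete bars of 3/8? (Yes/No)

One bar of 3/8 = 6 sixteenth notes, so 2 bars = 12.
Each duration in sixteenth notes: sixteenth = 1; quarter = 4; sixteenth = 1; eighth = 2; eighth note = 2; eighth note = 2.
Total: 1 + 4 + 1 + 2 + 2 + 2 = 12.
12 equals 12, so the answer is Yes.

Yes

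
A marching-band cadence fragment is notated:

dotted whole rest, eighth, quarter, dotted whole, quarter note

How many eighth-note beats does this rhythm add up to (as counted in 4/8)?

One eighth-note beat = 2 sixteenth notes.
Convert each value to sixteenth notes: dotted whole rest = 24; eighth = 2; quarter = 4; dotted whole = 24; quarter note = 4.
Total: 24 + 2 + 4 + 24 + 4 = 58.
58 ÷ 2 = 29 beats.

29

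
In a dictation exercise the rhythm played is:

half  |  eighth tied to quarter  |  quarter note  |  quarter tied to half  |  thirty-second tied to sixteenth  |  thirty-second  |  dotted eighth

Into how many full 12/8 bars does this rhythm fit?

One bar of 12/8 = 48 thirty-second notes.
Each duration in thirty-second notes: half = 16; eighth tied to quarter (eighth + quarter) = 12; quarter note = 8; quarter tied to half (quarter + half) = 24; thirty-second tied to sixteenth (thirty-second + sixteenth) = 3; thirty-second = 1; dotted eighth = 6.
Total: 16 + 12 + 8 + 24 + 3 + 1 + 6 = 70.
70 ÷ 48 = 1 complete bar with 22 left over.

1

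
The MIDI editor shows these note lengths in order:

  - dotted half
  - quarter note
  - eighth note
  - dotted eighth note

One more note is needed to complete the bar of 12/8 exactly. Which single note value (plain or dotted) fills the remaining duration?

The bar of 12/8 = 24 sixteenth notes.
In sixteenth notes: dotted half = 12; quarter note = 4; eighth note = 2; dotted eighth note = 3.
Sum: 12 + 4 + 2 + 3 = 21.
Remaining: 24 − 21 = 3 sixteenth notes, which is a dotted eighth note.

dotted eighth note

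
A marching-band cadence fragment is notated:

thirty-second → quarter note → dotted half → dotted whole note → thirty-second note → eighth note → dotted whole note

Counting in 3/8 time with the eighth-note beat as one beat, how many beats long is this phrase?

33.5

One eighth-note beat = 4 thirty-second notes.
Working in thirty-second notes: thirty-second = 1; quarter note = 8; dotted half = 24; dotted whole note = 48; thirty-second note = 1; eighth note = 4; dotted whole note = 48.
Altogether 1 + 8 + 24 + 48 + 1 + 4 + 48 = 134.
134 ÷ 4 = 33.5 beats.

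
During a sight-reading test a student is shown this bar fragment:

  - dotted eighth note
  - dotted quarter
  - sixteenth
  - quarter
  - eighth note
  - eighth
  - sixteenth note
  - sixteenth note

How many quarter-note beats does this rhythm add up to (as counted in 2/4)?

One quarter-note beat = 4 sixteenth notes.
Each duration in sixteenth notes: dotted eighth note = 3; dotted quarter = 6; sixteenth = 1; quarter = 4; eighth note = 2; eighth = 2; sixteenth note = 1; sixteenth note = 1.
Altogether 3 + 6 + 1 + 4 + 2 + 2 + 1 + 1 = 20.
20 ÷ 4 = 5 beats.

5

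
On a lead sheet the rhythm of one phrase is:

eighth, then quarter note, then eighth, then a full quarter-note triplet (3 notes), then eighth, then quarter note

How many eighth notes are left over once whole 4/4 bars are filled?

One bar of 4/4 = 8 eighth notes.
Each duration in eighth notes: eighth = 1; quarter note = 2; eighth = 1; a full quarter-note triplet (3 notes) (three triplet quarters span one half) = 4; eighth = 1; quarter note = 2.
Total: 1 + 2 + 1 + 4 + 1 + 2 = 11.
11 ÷ 8 = 1 complete bar with 3 eighth notes remaining.

3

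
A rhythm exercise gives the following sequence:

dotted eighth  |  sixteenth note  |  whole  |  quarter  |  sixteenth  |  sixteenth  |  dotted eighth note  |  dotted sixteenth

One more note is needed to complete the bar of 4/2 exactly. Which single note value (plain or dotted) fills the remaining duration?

The bar of 4/2 = 64 thirty-second notes.
In thirty-second notes: dotted eighth = 6; sixteenth note = 2; whole = 32; quarter = 8; sixteenth = 2; sixteenth = 2; dotted eighth note = 6; dotted sixteenth = 3.
Adding: 6 + 2 + 32 + 8 + 2 + 2 + 6 + 3 = 61.
Remaining: 64 − 61 = 3 thirty-second notes, which is a dotted sixteenth note.

dotted sixteenth note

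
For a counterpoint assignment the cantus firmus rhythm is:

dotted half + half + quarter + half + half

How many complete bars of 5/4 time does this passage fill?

2

One bar of 5/4 = 5 quarter notes.
Express everything in quarter notes: dotted half = 3; half = 2; quarter = 1; half = 2; half = 2.
Altogether 3 + 2 + 1 + 2 + 2 = 10.
10 ÷ 5 = 2 complete bars with 0 left over.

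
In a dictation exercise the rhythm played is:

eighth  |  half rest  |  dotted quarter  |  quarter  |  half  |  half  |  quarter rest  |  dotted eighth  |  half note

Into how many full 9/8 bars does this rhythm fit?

2

One bar of 9/8 = 18 sixteenth notes.
Working in sixteenth notes: eighth = 2; half rest = 8; dotted quarter = 6; quarter = 4; half = 8; half = 8; quarter rest = 4; dotted eighth = 3; half note = 8.
Total: 2 + 8 + 6 + 4 + 8 + 8 + 4 + 3 + 8 = 51.
51 ÷ 18 = 2 complete bars with 15 left over.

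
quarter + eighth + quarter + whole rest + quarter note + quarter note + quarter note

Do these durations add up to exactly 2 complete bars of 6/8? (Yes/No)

One bar of 6/8 = 6 eighth notes, so 2 bars = 12.
In eighth notes: quarter = 2; eighth = 1; quarter = 2; whole rest = 8; quarter note = 2; quarter note = 2; quarter note = 2.
Sum: 2 + 1 + 2 + 8 + 2 + 2 + 2 = 19.
19 exceeds 12, so the answer is No.

No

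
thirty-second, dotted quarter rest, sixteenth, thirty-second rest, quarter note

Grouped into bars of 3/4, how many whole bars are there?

One bar of 3/4 = 24 thirty-second notes.
Each duration in thirty-second notes: thirty-second = 1; dotted quarter rest = 12; sixteenth = 2; thirty-second rest = 1; quarter note = 8.
Altogether 1 + 12 + 2 + 1 + 8 = 24.
24 ÷ 24 = 1 complete bar with 0 left over.

1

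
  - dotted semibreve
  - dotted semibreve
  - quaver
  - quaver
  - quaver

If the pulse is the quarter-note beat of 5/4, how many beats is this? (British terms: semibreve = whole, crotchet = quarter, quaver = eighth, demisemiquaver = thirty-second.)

One quarter-note beat = 2 eighth notes.
Express everything in eighth notes: dotted semibreve = 12; dotted semibreve = 12; quaver = 1; quaver = 1; quaver = 1.
Total: 12 + 12 + 1 + 1 + 1 = 27.
27 ÷ 2 = 13.5 beats.

13.5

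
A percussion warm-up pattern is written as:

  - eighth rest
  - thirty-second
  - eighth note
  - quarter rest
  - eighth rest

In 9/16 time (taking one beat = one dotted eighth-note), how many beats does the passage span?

3.5

One dotted eighth-note beat = 6 thirty-second notes.
In thirty-second notes: eighth rest = 4; thirty-second = 1; eighth note = 4; quarter rest = 8; eighth rest = 4.
Adding: 4 + 1 + 4 + 8 + 4 = 21.
21 ÷ 6 = 3.5 beats.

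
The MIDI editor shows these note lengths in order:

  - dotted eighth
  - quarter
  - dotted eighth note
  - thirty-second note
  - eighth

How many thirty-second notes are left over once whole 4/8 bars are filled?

9

One bar of 4/8 = 16 thirty-second notes.
Convert each value to thirty-second notes: dotted eighth = 6; quarter = 8; dotted eighth note = 6; thirty-second note = 1; eighth = 4.
Total: 6 + 8 + 6 + 1 + 4 = 25.
25 ÷ 16 = 1 complete bar with 9 thirty-second notes remaining.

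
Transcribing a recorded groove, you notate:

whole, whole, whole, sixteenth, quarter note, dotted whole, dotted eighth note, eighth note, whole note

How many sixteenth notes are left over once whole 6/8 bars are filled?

2

One bar of 6/8 = 12 sixteenth notes.
Working in sixteenth notes: whole = 16; whole = 16; whole = 16; sixteenth = 1; quarter note = 4; dotted whole = 24; dotted eighth note = 3; eighth note = 2; whole note = 16.
Adding: 16 + 16 + 16 + 1 + 4 + 24 + 3 + 2 + 16 = 98.
98 ÷ 12 = 8 complete bars with 2 sixteenth notes remaining.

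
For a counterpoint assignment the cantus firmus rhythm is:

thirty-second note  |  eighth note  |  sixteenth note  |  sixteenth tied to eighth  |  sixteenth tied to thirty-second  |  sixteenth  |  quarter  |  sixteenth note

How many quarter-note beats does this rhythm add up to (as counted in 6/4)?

3.5

One quarter-note beat = 8 thirty-second notes.
Express everything in thirty-second notes: thirty-second note = 1; eighth note = 4; sixteenth note = 2; sixteenth tied to eighth (sixteenth + eighth) = 6; sixteenth tied to thirty-second (sixteenth + thirty-second) = 3; sixteenth = 2; quarter = 8; sixteenth note = 2.
Sum: 1 + 4 + 2 + 6 + 3 + 2 + 8 + 2 = 28.
28 ÷ 8 = 3.5 beats.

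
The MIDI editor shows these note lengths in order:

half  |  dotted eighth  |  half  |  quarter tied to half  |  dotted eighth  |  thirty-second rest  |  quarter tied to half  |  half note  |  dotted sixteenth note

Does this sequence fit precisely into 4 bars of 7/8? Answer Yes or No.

One bar of 7/8 = 28 thirty-second notes, so 4 bars = 112.
In thirty-second notes: half = 16; dotted eighth = 6; half = 16; quarter tied to half (quarter + half) = 24; dotted eighth = 6; thirty-second rest = 1; quarter tied to half (quarter + half) = 24; half note = 16; dotted sixteenth note = 3.
Adding: 16 + 6 + 16 + 24 + 6 + 1 + 24 + 16 + 3 = 112.
112 equals 112, so the answer is Yes.

Yes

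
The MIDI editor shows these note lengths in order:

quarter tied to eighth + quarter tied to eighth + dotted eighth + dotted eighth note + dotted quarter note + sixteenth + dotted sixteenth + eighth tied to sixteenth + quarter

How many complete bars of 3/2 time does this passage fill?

One bar of 3/2 = 48 thirty-second notes.
Working in thirty-second notes: quarter tied to eighth (quarter + eighth) = 12; quarter tied to eighth (quarter + eighth) = 12; dotted eighth = 6; dotted eighth note = 6; dotted quarter note = 12; sixteenth = 2; dotted sixteenth = 3; eighth tied to sixteenth (eighth + sixteenth) = 6; quarter = 8.
Total: 12 + 12 + 6 + 6 + 12 + 2 + 3 + 6 + 8 = 67.
67 ÷ 48 = 1 complete bar with 19 left over.

1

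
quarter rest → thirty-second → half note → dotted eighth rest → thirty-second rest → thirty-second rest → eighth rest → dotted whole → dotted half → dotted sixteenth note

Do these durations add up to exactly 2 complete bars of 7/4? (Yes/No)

One bar of 7/4 = 56 thirty-second notes, so 2 bars = 112.
Convert each value to thirty-second notes: quarter rest = 8; thirty-second = 1; half note = 16; dotted eighth rest = 6; thirty-second rest = 1; thirty-second rest = 1; eighth rest = 4; dotted whole = 48; dotted half = 24; dotted sixteenth note = 3.
Sum: 8 + 1 + 16 + 6 + 1 + 1 + 4 + 48 + 24 + 3 = 112.
112 equals 112, so the answer is Yes.

Yes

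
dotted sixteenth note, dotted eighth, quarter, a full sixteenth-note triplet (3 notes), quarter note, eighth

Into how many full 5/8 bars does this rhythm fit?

1

One bar of 5/8 = 20 thirty-second notes.
In thirty-second notes: dotted sixteenth note = 3; dotted eighth = 6; quarter = 8; a full sixteenth-note triplet (3 notes) (three triplet sixteenths span one eighth) = 4; quarter note = 8; eighth = 4.
Adding: 3 + 6 + 8 + 4 + 8 + 4 = 33.
33 ÷ 20 = 1 complete bar with 13 left over.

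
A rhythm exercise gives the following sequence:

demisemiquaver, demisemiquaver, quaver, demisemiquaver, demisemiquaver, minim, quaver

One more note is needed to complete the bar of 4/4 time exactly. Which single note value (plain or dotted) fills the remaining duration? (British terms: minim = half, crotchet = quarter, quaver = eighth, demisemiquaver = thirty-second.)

The bar of 4/4 = 32 thirty-second notes.
Convert each value to thirty-second notes: demisemiquaver = 1; demisemiquaver = 1; quaver = 4; demisemiquaver = 1; demisemiquaver = 1; minim = 16; quaver = 4.
Sum: 1 + 1 + 4 + 1 + 1 + 16 + 4 = 28.
Remaining: 32 − 28 = 4 thirty-second notes, which is a eighth note.

eighth note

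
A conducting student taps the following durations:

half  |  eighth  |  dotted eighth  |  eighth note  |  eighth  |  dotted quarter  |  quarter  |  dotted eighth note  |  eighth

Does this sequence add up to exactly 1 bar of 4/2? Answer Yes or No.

One bar of 4/2 = 32 sixteenth notes.
Each duration in sixteenth notes: half = 8; eighth = 2; dotted eighth = 3; eighth note = 2; eighth = 2; dotted quarter = 6; quarter = 4; dotted eighth note = 3; eighth = 2.
Sum: 8 + 2 + 3 + 2 + 2 + 6 + 4 + 3 + 2 = 32.
32 equals 32, so the answer is Yes.

Yes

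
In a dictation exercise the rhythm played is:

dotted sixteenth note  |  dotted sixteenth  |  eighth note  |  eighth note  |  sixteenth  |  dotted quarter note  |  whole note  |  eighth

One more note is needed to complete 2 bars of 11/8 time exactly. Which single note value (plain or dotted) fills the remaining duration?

dotted half note

2 bars of 11/8 = 88 thirty-second notes.
Each duration in thirty-second notes: dotted sixteenth note = 3; dotted sixteenth = 3; eighth note = 4; eighth note = 4; sixteenth = 2; dotted quarter note = 12; whole note = 32; eighth = 4.
Sum: 3 + 3 + 4 + 4 + 2 + 12 + 32 + 4 = 64.
Remaining: 88 − 64 = 24 thirty-second notes, which is a dotted half note.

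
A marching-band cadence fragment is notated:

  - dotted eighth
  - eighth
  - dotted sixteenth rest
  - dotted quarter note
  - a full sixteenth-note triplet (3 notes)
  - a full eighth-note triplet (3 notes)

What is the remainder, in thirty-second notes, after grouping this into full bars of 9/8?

One bar of 9/8 = 36 thirty-second notes.
In thirty-second notes: dotted eighth = 6; eighth = 4; dotted sixteenth rest = 3; dotted quarter note = 12; a full sixteenth-note triplet (3 notes) (three triplet sixteenths span one eighth) = 4; a full eighth-note triplet (3 notes) (three triplet eighths span one quarter) = 8.
Sum: 6 + 4 + 3 + 12 + 4 + 8 = 37.
37 ÷ 36 = 1 complete bar with 1 thirty-second note remaining.

1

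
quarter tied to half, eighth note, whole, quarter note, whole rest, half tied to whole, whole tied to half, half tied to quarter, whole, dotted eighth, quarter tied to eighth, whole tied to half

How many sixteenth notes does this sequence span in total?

159

In sixteenth notes: quarter tied to half (quarter + half) = 12; eighth note = 2; whole = 16; quarter note = 4; whole rest = 16; half tied to whole (half + whole) = 24; whole tied to half (whole + half) = 24; half tied to quarter (half + quarter) = 12; whole = 16; dotted eighth = 3; quarter tied to eighth (quarter + eighth) = 6; whole tied to half (whole + half) = 24.
Altogether 12 + 2 + 16 + 4 + 16 + 24 + 24 + 12 + 16 + 3 + 6 + 24 = 159 sixteenth notes.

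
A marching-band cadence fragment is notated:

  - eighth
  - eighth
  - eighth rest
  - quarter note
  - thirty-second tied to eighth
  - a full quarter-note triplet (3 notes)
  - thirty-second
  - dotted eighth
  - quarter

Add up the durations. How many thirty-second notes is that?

56

Convert each value to thirty-second notes: eighth = 4; eighth = 4; eighth rest = 4; quarter note = 8; thirty-second tied to eighth (thirty-second + eighth) = 5; a full quarter-note triplet (3 notes) (three triplet quarters span one half) = 16; thirty-second = 1; dotted eighth = 6; quarter = 8.
Adding: 4 + 4 + 4 + 8 + 5 + 16 + 1 + 6 + 8 = 56 thirty-second notes.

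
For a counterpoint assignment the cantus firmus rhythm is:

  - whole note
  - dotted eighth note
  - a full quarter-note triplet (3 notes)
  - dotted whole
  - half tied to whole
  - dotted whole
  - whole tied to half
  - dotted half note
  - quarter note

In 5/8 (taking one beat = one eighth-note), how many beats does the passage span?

One eighth-note beat = 2 sixteenth notes.
In sixteenth notes: whole note = 16; dotted eighth note = 3; a full quarter-note triplet (3 notes) (three triplet quarters span one half) = 8; dotted whole = 24; half tied to whole (half + whole) = 24; dotted whole = 24; whole tied to half (whole + half) = 24; dotted half note = 12; quarter note = 4.
Total: 16 + 3 + 8 + 24 + 24 + 24 + 24 + 12 + 4 = 139.
139 ÷ 2 = 69.5 beats.

69.5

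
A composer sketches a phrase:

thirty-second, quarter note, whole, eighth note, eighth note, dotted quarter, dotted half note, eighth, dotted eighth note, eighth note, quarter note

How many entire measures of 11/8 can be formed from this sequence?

One bar of 11/8 = 44 thirty-second notes.
Each duration in thirty-second notes: thirty-second = 1; quarter note = 8; whole = 32; eighth note = 4; eighth note = 4; dotted quarter = 12; dotted half note = 24; eighth = 4; dotted eighth note = 6; eighth note = 4; quarter note = 8.
Altogether 1 + 8 + 32 + 4 + 4 + 12 + 24 + 4 + 6 + 4 + 8 = 107.
107 ÷ 44 = 2 complete bars with 19 left over.

2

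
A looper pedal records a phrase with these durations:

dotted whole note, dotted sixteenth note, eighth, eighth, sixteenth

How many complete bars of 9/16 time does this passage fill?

3

One bar of 9/16 = 18 thirty-second notes.
Working in thirty-second notes: dotted whole note = 48; dotted sixteenth note = 3; eighth = 4; eighth = 4; sixteenth = 2.
Adding: 48 + 3 + 4 + 4 + 2 = 61.
61 ÷ 18 = 3 complete bars with 7 left over.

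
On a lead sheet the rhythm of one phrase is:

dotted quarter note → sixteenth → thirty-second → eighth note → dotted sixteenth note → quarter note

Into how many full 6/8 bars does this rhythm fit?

One bar of 6/8 = 24 thirty-second notes.
In thirty-second notes: dotted quarter note = 12; sixteenth = 2; thirty-second = 1; eighth note = 4; dotted sixteenth note = 3; quarter note = 8.
Adding: 12 + 2 + 1 + 4 + 3 + 8 = 30.
30 ÷ 24 = 1 complete bar with 6 left over.

1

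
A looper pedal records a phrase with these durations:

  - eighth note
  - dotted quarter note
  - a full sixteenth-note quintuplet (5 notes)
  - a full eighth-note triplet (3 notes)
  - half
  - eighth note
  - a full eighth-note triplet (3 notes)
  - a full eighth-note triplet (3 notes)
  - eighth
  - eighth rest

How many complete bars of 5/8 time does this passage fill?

One bar of 5/8 = 5 eighth notes.
Working in eighth notes: eighth note = 1; dotted quarter note = 3; a full sixteenth-note quintuplet (5 notes) (five quintuplet sixteenths span one quarter) = 2; a full eighth-note triplet (3 notes) (three triplet eighths span one quarter) = 2; half = 4; eighth note = 1; a full eighth-note triplet (3 notes) (three triplet eighths span one quarter) = 2; a full eighth-note triplet (3 notes) (three triplet eighths span one quarter) = 2; eighth = 1; eighth rest = 1.
Total: 1 + 3 + 2 + 2 + 4 + 1 + 2 + 2 + 1 + 1 = 19.
19 ÷ 5 = 3 complete bars with 4 left over.

3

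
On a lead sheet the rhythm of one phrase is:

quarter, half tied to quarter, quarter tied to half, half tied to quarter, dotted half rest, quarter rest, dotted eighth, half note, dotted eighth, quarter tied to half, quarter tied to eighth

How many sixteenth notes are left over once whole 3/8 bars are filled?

4

One bar of 3/8 = 6 sixteenth notes.
Working in sixteenth notes: quarter = 4; half tied to quarter (half + quarter) = 12; quarter tied to half (quarter + half) = 12; half tied to quarter (half + quarter) = 12; dotted half rest = 12; quarter rest = 4; dotted eighth = 3; half note = 8; dotted eighth = 3; quarter tied to half (quarter + half) = 12; quarter tied to eighth (quarter + eighth) = 6.
Sum: 4 + 12 + 12 + 12 + 12 + 4 + 3 + 8 + 3 + 12 + 6 = 88.
88 ÷ 6 = 14 complete bars with 4 sixteenth notes remaining.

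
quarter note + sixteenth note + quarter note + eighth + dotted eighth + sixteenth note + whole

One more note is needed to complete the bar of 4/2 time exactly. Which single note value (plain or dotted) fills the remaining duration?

The bar of 4/2 = 32 sixteenth notes.
Working in sixteenth notes: quarter note = 4; sixteenth note = 1; quarter note = 4; eighth = 2; dotted eighth = 3; sixteenth note = 1; whole = 16.
Sum: 4 + 1 + 4 + 2 + 3 + 1 + 16 = 31.
Remaining: 32 − 31 = 1 sixteenth note, which is a sixteenth note.

sixteenth note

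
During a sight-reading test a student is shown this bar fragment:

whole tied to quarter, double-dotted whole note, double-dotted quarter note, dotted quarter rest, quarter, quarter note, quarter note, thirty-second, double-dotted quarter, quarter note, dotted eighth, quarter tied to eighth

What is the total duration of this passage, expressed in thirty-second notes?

Convert each value to thirty-second notes: whole tied to quarter (whole + quarter) = 40; double-dotted whole note = 56; double-dotted quarter note = 14; dotted quarter rest = 12; quarter = 8; quarter note = 8; quarter note = 8; thirty-second = 1; double-dotted quarter = 14; quarter note = 8; dotted eighth = 6; quarter tied to eighth (quarter + eighth) = 12.
Total: 40 + 56 + 14 + 12 + 8 + 8 + 8 + 1 + 14 + 8 + 6 + 12 = 187 thirty-second notes.

187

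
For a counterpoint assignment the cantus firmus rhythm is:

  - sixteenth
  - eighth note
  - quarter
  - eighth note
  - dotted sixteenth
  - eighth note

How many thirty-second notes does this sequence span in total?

25

Working in thirty-second notes: sixteenth = 2; eighth note = 4; quarter = 8; eighth note = 4; dotted sixteenth = 3; eighth note = 4.
Sum: 2 + 4 + 8 + 4 + 3 + 4 = 25 thirty-second notes.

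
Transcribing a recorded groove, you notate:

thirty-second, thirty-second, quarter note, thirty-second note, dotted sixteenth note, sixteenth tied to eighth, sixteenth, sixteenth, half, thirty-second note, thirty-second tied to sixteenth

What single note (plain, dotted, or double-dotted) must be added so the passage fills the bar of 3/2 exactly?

eighth note

The bar of 3/2 = 48 thirty-second notes.
In thirty-second notes: thirty-second = 1; thirty-second = 1; quarter note = 8; thirty-second note = 1; dotted sixteenth note = 3; sixteenth tied to eighth (sixteenth + eighth) = 6; sixteenth = 2; sixteenth = 2; half = 16; thirty-second note = 1; thirty-second tied to sixteenth (thirty-second + sixteenth) = 3.
Adding: 1 + 1 + 8 + 1 + 3 + 6 + 2 + 2 + 16 + 1 + 3 = 44.
Remaining: 48 − 44 = 4 thirty-second notes, which is a eighth note.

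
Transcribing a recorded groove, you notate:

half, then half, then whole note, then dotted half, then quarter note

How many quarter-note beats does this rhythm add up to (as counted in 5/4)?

One quarter-note beat = 2 eighth notes.
Working in eighth notes: half = 4; half = 4; whole note = 8; dotted half = 6; quarter note = 2.
Adding: 4 + 4 + 8 + 6 + 2 = 24.
24 ÷ 2 = 12 beats.

12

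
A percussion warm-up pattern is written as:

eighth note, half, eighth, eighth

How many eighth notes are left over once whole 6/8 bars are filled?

One bar of 6/8 = 6 eighth notes.
Each duration in eighth notes: eighth note = 1; half = 4; eighth = 1; eighth = 1.
Total: 1 + 4 + 1 + 1 = 7.
7 ÷ 6 = 1 complete bar with 1 eighth note remaining.

1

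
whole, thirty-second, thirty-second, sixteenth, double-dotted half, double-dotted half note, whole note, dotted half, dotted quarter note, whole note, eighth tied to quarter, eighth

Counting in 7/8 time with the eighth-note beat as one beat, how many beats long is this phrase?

One eighth-note beat = 4 thirty-second notes.
Working in thirty-second notes: whole = 32; thirty-second = 1; thirty-second = 1; sixteenth = 2; double-dotted half = 28; double-dotted half note = 28; whole note = 32; dotted half = 24; dotted quarter note = 12; whole note = 32; eighth tied to quarter (eighth + quarter) = 12; eighth = 4.
Adding: 32 + 1 + 1 + 2 + 28 + 28 + 32 + 24 + 12 + 32 + 12 + 4 = 208.
208 ÷ 4 = 52 beats.

52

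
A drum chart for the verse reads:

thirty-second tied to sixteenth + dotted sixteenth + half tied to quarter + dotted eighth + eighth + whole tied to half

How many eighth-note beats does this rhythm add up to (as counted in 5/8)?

22

One eighth-note beat = 4 thirty-second notes.
In thirty-second notes: thirty-second tied to sixteenth (thirty-second + sixteenth) = 3; dotted sixteenth = 3; half tied to quarter (half + quarter) = 24; dotted eighth = 6; eighth = 4; whole tied to half (whole + half) = 48.
Total: 3 + 3 + 24 + 6 + 4 + 48 = 88.
88 ÷ 4 = 22 beats.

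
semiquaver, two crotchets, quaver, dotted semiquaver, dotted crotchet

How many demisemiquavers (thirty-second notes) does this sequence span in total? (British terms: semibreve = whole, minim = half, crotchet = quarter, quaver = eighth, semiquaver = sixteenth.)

37

In thirty-second notes: semiquaver = 2; crotchet = 8; crotchet = 8; quaver = 4; dotted semiquaver = 3; dotted crotchet = 12.
Adding: 2 + 8 + 8 + 4 + 3 + 12 = 37 thirty-second notes.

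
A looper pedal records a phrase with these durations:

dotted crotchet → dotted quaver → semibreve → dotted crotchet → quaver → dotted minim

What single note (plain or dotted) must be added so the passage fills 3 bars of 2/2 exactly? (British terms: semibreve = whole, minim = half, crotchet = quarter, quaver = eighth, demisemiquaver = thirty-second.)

3 bars of 2/2 = 48 sixteenth notes.
Convert each value to sixteenth notes: dotted crotchet = 6; dotted quaver = 3; semibreve = 16; dotted crotchet = 6; quaver = 2; dotted minim = 12.
Total: 6 + 3 + 16 + 6 + 2 + 12 = 45.
Remaining: 48 − 45 = 3 sixteenth notes, which is a dotted eighth note.

dotted eighth note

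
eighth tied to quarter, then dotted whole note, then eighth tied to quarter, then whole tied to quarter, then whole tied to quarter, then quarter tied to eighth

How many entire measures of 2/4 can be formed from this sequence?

One bar of 2/4 = 4 eighth notes.
Convert each value to eighth notes: eighth tied to quarter (eighth + quarter) = 3; dotted whole note = 12; eighth tied to quarter (eighth + quarter) = 3; whole tied to quarter (whole + quarter) = 10; whole tied to quarter (whole + quarter) = 10; quarter tied to eighth (quarter + eighth) = 3.
Adding: 3 + 12 + 3 + 10 + 10 + 3 = 41.
41 ÷ 4 = 10 complete bars with 1 left over.

10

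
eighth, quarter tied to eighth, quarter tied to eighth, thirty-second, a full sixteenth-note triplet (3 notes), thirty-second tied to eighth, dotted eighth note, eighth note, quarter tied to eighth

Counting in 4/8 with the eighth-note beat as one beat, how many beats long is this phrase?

One eighth-note beat = 4 thirty-second notes.
Working in thirty-second notes: eighth = 4; quarter tied to eighth (quarter + eighth) = 12; quarter tied to eighth (quarter + eighth) = 12; thirty-second = 1; a full sixteenth-note triplet (3 notes) (three triplet sixteenths span one eighth) = 4; thirty-second tied to eighth (thirty-second + eighth) = 5; dotted eighth note = 6; eighth note = 4; quarter tied to eighth (quarter + eighth) = 12.
Total: 4 + 12 + 12 + 1 + 4 + 5 + 6 + 4 + 12 = 60.
60 ÷ 4 = 15 beats.

15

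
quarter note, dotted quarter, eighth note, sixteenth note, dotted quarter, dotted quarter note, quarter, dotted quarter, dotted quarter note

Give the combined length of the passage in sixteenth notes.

41

Working in sixteenth notes: quarter note = 4; dotted quarter = 6; eighth note = 2; sixteenth note = 1; dotted quarter = 6; dotted quarter note = 6; quarter = 4; dotted quarter = 6; dotted quarter note = 6.
Sum: 4 + 6 + 2 + 1 + 6 + 6 + 4 + 6 + 6 = 41 sixteenth notes.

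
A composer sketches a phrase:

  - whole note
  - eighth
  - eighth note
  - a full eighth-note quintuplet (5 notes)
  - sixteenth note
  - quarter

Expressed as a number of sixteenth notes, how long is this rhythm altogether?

33

Convert each value to sixteenth notes: whole note = 16; eighth = 2; eighth note = 2; a full eighth-note quintuplet (5 notes) (five quintuplet eighths span one half) = 8; sixteenth note = 1; quarter = 4.
Adding: 16 + 2 + 2 + 8 + 1 + 4 = 33 sixteenth notes.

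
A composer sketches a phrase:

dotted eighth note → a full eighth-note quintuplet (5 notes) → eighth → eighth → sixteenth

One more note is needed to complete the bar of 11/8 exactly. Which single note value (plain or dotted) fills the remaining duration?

The bar of 11/8 = 22 sixteenth notes.
Express everything in sixteenth notes: dotted eighth note = 3; a full eighth-note quintuplet (5 notes) (five quintuplet eighths span one half) = 8; eighth = 2; eighth = 2; sixteenth = 1.
Total: 3 + 8 + 2 + 2 + 1 = 16.
Remaining: 22 − 16 = 6 sixteenth notes, which is a dotted quarter note.

dotted quarter note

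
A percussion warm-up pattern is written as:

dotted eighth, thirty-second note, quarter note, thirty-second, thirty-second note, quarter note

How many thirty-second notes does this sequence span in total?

Working in thirty-second notes: dotted eighth = 6; thirty-second note = 1; quarter note = 8; thirty-second = 1; thirty-second note = 1; quarter note = 8.
Adding: 6 + 1 + 8 + 1 + 1 + 8 = 25 thirty-second notes.

25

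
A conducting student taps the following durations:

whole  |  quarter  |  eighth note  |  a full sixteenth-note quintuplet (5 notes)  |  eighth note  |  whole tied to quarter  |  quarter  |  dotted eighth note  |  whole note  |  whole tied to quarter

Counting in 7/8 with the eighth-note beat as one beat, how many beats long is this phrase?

45.5

One eighth-note beat = 2 sixteenth notes.
Express everything in sixteenth notes: whole = 16; quarter = 4; eighth note = 2; a full sixteenth-note quintuplet (5 notes) (five quintuplet sixteenths span one quarter) = 4; eighth note = 2; whole tied to quarter (whole + quarter) = 20; quarter = 4; dotted eighth note = 3; whole note = 16; whole tied to quarter (whole + quarter) = 20.
Total: 16 + 4 + 2 + 4 + 2 + 20 + 4 + 3 + 16 + 20 = 91.
91 ÷ 2 = 45.5 beats.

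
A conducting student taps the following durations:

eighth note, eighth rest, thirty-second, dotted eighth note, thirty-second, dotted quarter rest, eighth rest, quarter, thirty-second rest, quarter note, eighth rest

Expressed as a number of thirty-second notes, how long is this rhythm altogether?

53

In thirty-second notes: eighth note = 4; eighth rest = 4; thirty-second = 1; dotted eighth note = 6; thirty-second = 1; dotted quarter rest = 12; eighth rest = 4; quarter = 8; thirty-second rest = 1; quarter note = 8; eighth rest = 4.
Adding: 4 + 4 + 1 + 6 + 1 + 12 + 4 + 8 + 1 + 8 + 4 = 53 thirty-second notes.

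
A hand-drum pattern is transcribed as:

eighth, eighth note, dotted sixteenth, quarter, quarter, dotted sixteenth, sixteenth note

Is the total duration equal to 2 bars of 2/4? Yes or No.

One bar of 2/4 = 16 thirty-second notes, so 2 bars = 32.
Each duration in thirty-second notes: eighth = 4; eighth note = 4; dotted sixteenth = 3; quarter = 8; quarter = 8; dotted sixteenth = 3; sixteenth note = 2.
Altogether 4 + 4 + 3 + 8 + 8 + 3 + 2 = 32.
32 equals 32, so the answer is Yes.

Yes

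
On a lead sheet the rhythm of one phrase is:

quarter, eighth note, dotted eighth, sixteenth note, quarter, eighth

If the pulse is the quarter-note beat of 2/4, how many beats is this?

4

One quarter-note beat = 4 sixteenth notes.
Convert each value to sixteenth notes: quarter = 4; eighth note = 2; dotted eighth = 3; sixteenth note = 1; quarter = 4; eighth = 2.
Altogether 4 + 2 + 3 + 1 + 4 + 2 = 16.
16 ÷ 4 = 4 beats.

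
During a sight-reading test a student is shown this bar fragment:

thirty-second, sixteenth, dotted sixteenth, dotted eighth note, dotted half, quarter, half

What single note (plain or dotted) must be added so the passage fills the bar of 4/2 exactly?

eighth note

The bar of 4/2 = 64 thirty-second notes.
Convert each value to thirty-second notes: thirty-second = 1; sixteenth = 2; dotted sixteenth = 3; dotted eighth note = 6; dotted half = 24; quarter = 8; half = 16.
Adding: 1 + 2 + 3 + 6 + 24 + 8 + 16 = 60.
Remaining: 64 − 60 = 4 thirty-second notes, which is a eighth note.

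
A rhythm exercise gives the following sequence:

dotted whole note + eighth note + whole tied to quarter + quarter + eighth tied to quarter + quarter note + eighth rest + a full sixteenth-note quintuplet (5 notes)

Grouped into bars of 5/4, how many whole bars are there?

3

One bar of 5/4 = 10 eighth notes.
In eighth notes: dotted whole note = 12; eighth note = 1; whole tied to quarter (whole + quarter) = 10; quarter = 2; eighth tied to quarter (eighth + quarter) = 3; quarter note = 2; eighth rest = 1; a full sixteenth-note quintuplet (5 notes) (five quintuplet sixteenths span one quarter) = 2.
Total: 12 + 1 + 10 + 2 + 3 + 2 + 1 + 2 = 33.
33 ÷ 10 = 3 complete bars with 3 left over.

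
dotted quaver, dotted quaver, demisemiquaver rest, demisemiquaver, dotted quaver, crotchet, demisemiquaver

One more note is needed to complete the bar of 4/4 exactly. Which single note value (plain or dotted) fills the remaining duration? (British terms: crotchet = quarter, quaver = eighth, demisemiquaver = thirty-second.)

The bar of 4/4 = 32 thirty-second notes.
Express everything in thirty-second notes: dotted quaver = 6; dotted quaver = 6; demisemiquaver rest = 1; demisemiquaver = 1; dotted quaver = 6; crotchet = 8; demisemiquaver = 1.
Total: 6 + 6 + 1 + 1 + 6 + 8 + 1 = 29.
Remaining: 32 − 29 = 3 thirty-second notes, which is a dotted sixteenth note.

dotted sixteenth note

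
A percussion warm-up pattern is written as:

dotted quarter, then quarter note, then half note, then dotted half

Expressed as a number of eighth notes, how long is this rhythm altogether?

15

Each duration in eighth notes: dotted quarter = 3; quarter note = 2; half note = 4; dotted half = 6.
Total: 3 + 2 + 4 + 6 = 15 eighth notes.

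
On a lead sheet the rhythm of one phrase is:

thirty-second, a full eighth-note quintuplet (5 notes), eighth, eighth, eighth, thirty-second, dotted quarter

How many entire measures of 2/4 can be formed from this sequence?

2

One bar of 2/4 = 16 thirty-second notes.
Working in thirty-second notes: thirty-second = 1; a full eighth-note quintuplet (5 notes) (five quintuplet eighths span one half) = 16; eighth = 4; eighth = 4; eighth = 4; thirty-second = 1; dotted quarter = 12.
Adding: 1 + 16 + 4 + 4 + 4 + 1 + 12 = 42.
42 ÷ 16 = 2 complete bars with 10 left over.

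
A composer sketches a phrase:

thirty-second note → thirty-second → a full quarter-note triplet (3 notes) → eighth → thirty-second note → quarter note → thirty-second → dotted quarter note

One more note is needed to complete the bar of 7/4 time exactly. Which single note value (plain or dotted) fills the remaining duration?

dotted quarter note

The bar of 7/4 = 56 thirty-second notes.
Express everything in thirty-second notes: thirty-second note = 1; thirty-second = 1; a full quarter-note triplet (3 notes) (three triplet quarters span one half) = 16; eighth = 4; thirty-second note = 1; quarter note = 8; thirty-second = 1; dotted quarter note = 12.
Adding: 1 + 1 + 16 + 4 + 1 + 8 + 1 + 12 = 44.
Remaining: 56 − 44 = 12 thirty-second notes, which is a dotted quarter note.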